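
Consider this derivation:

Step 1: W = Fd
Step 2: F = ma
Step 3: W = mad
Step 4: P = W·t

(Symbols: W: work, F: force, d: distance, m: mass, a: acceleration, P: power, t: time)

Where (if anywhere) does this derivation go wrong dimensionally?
Step 4

Step 1: W = Fd → LHS [L^2 M T^-2], RHS [L^2 M T^-2] ✓
Step 2: F = ma → LHS [L M T^-2], RHS [L M T^-2] ✓
Step 3: W = mad → LHS [L^2 M T^-2], RHS [L^2 M T^-2] ✓
Step 4: P = W·t → LHS [L^2 M T^-3], RHS [L^2 M T^-1] ✗

The first dimensional inconsistency appears in step 4: P = W·t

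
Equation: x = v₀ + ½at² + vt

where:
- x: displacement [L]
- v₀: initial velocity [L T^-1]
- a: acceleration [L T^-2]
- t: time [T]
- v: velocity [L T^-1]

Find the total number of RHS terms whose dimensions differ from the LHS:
1

LHS x: [L]
- v₀: [L T^-1] ✗
- ½at²: [L] ✓
- vt: [L] ✓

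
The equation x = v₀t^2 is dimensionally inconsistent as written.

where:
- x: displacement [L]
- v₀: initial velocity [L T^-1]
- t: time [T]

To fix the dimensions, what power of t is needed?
The exponent of t should be 1: x = v₀t

The LHS x has dimensions [L]; t has dimensions [T].
As written, the RHS v₀t^2 (exponent 2 on t) has dimensions [L T], which does not match.
With exponent 1, the RHS v₀t has dimensions [L], matching the LHS.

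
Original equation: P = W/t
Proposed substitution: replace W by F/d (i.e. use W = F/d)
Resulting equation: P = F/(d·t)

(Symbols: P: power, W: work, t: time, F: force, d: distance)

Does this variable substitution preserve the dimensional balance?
No

[W] = [L^2 M T^-2] and [F/d] = [M T^-2]. These differ, so the substitution replaces a quantity by one of different dimensions and the result P = F/(d·t) has LHS [L^2 M T^-3] vs RHS [M T^-3] — inconsistent.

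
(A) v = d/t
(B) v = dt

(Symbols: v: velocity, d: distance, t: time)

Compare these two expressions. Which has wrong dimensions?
(B)

(A) v = d/t: LHS [L T^-1], RHS [L T^-1] ✓
(B) v = dt: LHS [L T^-1], RHS [L T] ✗

Expression (B) v = dt is dimensionally incorrect.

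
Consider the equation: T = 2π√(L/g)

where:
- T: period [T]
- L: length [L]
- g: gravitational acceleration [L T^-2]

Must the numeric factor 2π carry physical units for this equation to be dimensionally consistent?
No

T has dimensions [T] and √(L/g) already has dimensions [T], so the equation balances without 2π contributing any dimensions. 2π is a pure (dimensionless) number; changing or removing it would not affect dimensional consistency.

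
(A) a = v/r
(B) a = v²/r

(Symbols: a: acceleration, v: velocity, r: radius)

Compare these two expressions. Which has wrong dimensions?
(A)

(A) a = v/r: LHS [L T^-2], RHS [T^-1] ✗
(B) a = v²/r: LHS [L T^-2], RHS [L T^-2] ✓

Expression (A) a = v/r is dimensionally incorrect.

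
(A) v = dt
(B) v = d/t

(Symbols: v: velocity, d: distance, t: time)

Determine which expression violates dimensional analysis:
(A)

(A) v = dt: LHS [L T^-1], RHS [L T] ✗
(B) v = d/t: LHS [L T^-1], RHS [L T^-1] ✓

Expression (A) v = dt is dimensionally incorrect.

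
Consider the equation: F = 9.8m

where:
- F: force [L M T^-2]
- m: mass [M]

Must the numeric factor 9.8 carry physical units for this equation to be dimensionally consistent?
Yes

F has dimensions [L M T^-2], while m alone has dimensions [M]. For the equation to balance, the factor 9.8 must carry dimensions [L T^-2] — it is a dimensional constant (a numerical value of a physical quantity with its units suppressed), not a pure number.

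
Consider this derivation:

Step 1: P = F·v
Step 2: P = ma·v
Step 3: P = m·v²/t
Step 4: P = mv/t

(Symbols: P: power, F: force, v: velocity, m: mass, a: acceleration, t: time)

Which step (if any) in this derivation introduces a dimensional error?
Step 4

Step 1: P = F·v → LHS [L^2 M T^-3], RHS [L^2 M T^-3] ✓
Step 2: P = ma·v → LHS [L^2 M T^-3], RHS [L^2 M T^-3] ✓
Step 3: P = m·v²/t → LHS [L^2 M T^-3], RHS [L^2 M T^-3] ✓
Step 4: P = mv/t → LHS [L^2 M T^-3], RHS [L M T^-2] ✗

The first dimensional inconsistency appears in step 4: P = mv/t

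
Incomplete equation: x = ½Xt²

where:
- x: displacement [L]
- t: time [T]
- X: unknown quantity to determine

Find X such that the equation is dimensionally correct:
X = a (acceleration), dimensions [L T^-2]

x has dimensions [L]; the rest of the RHS (½ t²) has dimensions [T^2].
So X must have dimensions [L T^-2] — X = a (acceleration).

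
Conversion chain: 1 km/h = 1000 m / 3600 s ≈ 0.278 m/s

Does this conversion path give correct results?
The chain is correct (no errors).

Correct: 1 km = 1000 m, 1 h = 3600 s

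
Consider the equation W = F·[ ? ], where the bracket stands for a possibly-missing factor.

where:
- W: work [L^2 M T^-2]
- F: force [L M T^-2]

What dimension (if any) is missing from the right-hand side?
[L] — length (e.g. a distance d)

W has dimensions [L^2 M T^-2]; F has dimensions [L M T^-2].
The bracketed factor must supply [L^2 M T^-2] / [L M T^-2] = [L].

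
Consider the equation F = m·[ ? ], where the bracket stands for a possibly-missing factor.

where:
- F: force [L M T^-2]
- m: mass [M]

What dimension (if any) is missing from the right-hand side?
[L T^-2] — acceleration (e.g. a)

F has dimensions [L M T^-2]; m has dimensions [M].
The bracketed factor must supply [L M T^-2] / [M] = [L T^-2].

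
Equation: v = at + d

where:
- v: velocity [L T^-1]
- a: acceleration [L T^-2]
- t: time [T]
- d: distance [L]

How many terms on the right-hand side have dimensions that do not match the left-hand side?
1

LHS v: [L T^-1]
- at: [L T^-1] ✓
- d: [L] ✗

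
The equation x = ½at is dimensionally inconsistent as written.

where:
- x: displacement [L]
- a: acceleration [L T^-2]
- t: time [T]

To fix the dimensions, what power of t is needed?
The exponent of t should be 2: x = ½at^2

The LHS x has dimensions [L]; t has dimensions [T].
As written, the RHS ½at (exponent 1 on t) has dimensions [L T^-1], which does not match.
With exponent 2, the RHS ½at^2 has dimensions [L], matching the LHS.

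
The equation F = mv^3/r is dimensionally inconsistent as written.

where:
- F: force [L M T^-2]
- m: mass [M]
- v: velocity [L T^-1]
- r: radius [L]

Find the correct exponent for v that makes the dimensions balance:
The exponent of v should be 2: F = mv^2/r

The LHS F has dimensions [L M T^-2]; v has dimensions [L T^-1].
As written, the RHS mv^3/r (exponent 3 on v) has dimensions [L^2 M T^-3], which does not match.
With exponent 2, the RHS mv^2/r has dimensions [L M T^-2], matching the LHS.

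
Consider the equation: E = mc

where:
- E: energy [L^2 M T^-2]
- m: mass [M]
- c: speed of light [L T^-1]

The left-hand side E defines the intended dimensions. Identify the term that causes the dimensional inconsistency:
The right-hand side term mc

E has dimensions [L^2 M T^-2], but mc has dimensions [L M T^-1], so the term mc is dimensionally wrong for E.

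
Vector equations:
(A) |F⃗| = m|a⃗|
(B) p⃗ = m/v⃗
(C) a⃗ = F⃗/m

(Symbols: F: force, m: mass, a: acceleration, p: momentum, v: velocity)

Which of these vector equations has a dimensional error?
(B) p⃗ = m/v⃗

(A) |F⃗| = m|a⃗|: LHS [L M T^-2], RHS [L M T^-2] ✓ — magnitudes of vectors are scalars
(B) p⃗ = m/v⃗: LHS [L M T^-1], RHS [L^-1 M T] ✗ — momentum is mass times velocity; should be mv⃗ (and division by a vector is undefined)
(C) a⃗ = F⃗/m: LHS [L T^-2], RHS [L T^-2] ✓ — force (vector) divided by mass (scalar)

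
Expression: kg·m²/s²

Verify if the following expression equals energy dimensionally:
Yes

The expression kg·m²/s² has dimensions [L^2 M T^-2], which is exactly energy [L^2 M T^-2].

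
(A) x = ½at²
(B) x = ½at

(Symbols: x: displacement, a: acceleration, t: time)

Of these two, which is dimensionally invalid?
(B)

(A) x = ½at²: LHS [L], RHS [L] ✓
(B) x = ½at: LHS [L], RHS [L T^-1] ✗

Expression (B) x = ½at is dimensionally incorrect.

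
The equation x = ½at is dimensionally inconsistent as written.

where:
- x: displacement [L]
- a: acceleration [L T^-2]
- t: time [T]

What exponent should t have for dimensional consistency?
The exponent of t should be 2: x = ½at^2

The LHS x has dimensions [L]; t has dimensions [T].
As written, the RHS ½at (exponent 1 on t) has dimensions [L T^-1], which does not match.
With exponent 2, the RHS ½at^2 has dimensions [L], matching the LHS.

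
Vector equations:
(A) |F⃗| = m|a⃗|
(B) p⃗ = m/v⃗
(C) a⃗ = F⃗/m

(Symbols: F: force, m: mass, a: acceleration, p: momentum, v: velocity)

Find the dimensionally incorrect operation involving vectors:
(B) p⃗ = m/v⃗

(A) |F⃗| = m|a⃗|: LHS [L M T^-2], RHS [L M T^-2] ✓ — magnitudes of vectors are scalars
(B) p⃗ = m/v⃗: LHS [L M T^-1], RHS [L^-1 M T] ✗ — momentum is mass times velocity; should be mv⃗ (and division by a vector is undefined)
(C) a⃗ = F⃗/m: LHS [L T^-2], RHS [L T^-2] ✓ — force (vector) divided by mass (scalar)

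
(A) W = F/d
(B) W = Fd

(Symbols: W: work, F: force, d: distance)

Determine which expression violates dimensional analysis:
(A)

(A) W = F/d: LHS [L^2 M T^-2], RHS [M T^-2] ✗
(B) W = Fd: LHS [L^2 M T^-2], RHS [L^2 M T^-2] ✓

Expression (A) W = F/d is dimensionally incorrect.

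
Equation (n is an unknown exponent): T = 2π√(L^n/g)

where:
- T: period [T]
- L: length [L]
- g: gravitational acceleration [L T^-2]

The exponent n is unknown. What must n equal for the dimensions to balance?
n = 1

T has dimensions [T]; L has dimensions [L].
With n = 1: 2π√(L^1/g) has dimensions [T], matching the LHS ✓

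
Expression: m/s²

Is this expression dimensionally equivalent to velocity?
No

The expression m/s² has dimensions [L T^-2], but velocity has dimensions [L T^-1].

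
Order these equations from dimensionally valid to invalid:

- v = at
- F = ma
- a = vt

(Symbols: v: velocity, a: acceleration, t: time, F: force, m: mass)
Dimensionally correct: v = at, F = ma
Dimensionally incorrect: a = vt
Ordered (correct first, then incorrect): v = at, F = ma, a = vt

- v = at: LHS [L T^-1], RHS [L T^-1] → correct ✓
- F = ma: LHS [L M T^-2], RHS [L M T^-2] → correct ✓
- a = vt: LHS [L T^-2], RHS [L] → incorrect ✗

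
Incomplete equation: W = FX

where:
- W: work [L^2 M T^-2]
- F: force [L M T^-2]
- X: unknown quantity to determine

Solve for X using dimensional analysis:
X = d (distance), dimensions [L]

W has dimensions [L^2 M T^-2]; the rest of the RHS (F) has dimensions [L M T^-2].
So X must have dimensions [L] — X = d (distance).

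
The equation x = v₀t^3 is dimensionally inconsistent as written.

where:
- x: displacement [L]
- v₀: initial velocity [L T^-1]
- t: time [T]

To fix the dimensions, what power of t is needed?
The exponent of t should be 1: x = v₀t

The LHS x has dimensions [L]; t has dimensions [T].
As written, the RHS v₀t^3 (exponent 3 on t) has dimensions [L T^2], which does not match.
With exponent 1, the RHS v₀t has dimensions [L], matching the LHS.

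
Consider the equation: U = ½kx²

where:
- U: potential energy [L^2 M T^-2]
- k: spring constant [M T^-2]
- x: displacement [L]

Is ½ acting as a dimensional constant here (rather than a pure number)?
No

U has dimensions [L^2 M T^-2] and kx² already has dimensions [L^2 M T^-2], so the equation balances without ½ contributing any dimensions. ½ is a pure (dimensionless) number; changing or removing it would not affect dimensional consistency.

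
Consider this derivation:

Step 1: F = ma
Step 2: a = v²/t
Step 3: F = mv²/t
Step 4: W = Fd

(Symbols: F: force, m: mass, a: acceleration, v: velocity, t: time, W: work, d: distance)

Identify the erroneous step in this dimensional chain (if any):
Step 2

Step 1: F = ma → LHS [L M T^-2], RHS [L M T^-2] ✓
Step 2: a = v²/t → LHS [L T^-2], RHS [L^2 T^-3] ✗

The first dimensional inconsistency appears in step 2: a = v²/t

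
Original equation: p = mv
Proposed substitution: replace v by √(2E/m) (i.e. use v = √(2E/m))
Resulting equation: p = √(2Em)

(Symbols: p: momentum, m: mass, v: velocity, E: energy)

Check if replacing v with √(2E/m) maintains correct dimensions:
Yes

[v] = [L T^-1] and [√(2E/m)] = [L T^-1]. These match, so the substitution replaces a quantity by one of the same dimensions and the result p = √(2Em) has LHS [L M T^-1] vs RHS [L M T^-1] — still consistent.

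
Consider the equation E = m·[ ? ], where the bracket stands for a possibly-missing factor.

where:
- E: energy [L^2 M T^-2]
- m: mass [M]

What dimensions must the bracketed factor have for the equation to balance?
[L^2 T^-2] — velocity squared (e.g. v²)

E has dimensions [L^2 M T^-2]; m has dimensions [M].
The bracketed factor must supply [L^2 M T^-2] / [M] = [L^2 T^-2].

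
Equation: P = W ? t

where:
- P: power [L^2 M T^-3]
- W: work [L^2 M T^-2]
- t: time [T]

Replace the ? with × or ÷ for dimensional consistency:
division (÷): P = W ÷ t

P [L^2 M T^-3]; W [L^2 M T^-2]; t [T].
W × t → [L^2 M T^-1] ✗
W ÷ t → [L^2 M T^-3] ✓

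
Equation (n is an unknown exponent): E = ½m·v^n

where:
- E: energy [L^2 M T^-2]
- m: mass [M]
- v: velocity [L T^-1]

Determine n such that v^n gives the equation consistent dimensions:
n = 2

E has dimensions [L^2 M T^-2]; v has dimensions [L T^-1].
The rest of the RHS has dimensions [M], so v^n must supply [L^2 T^-2].
With n = 2: ½m·v^2 has dimensions [L^2 M T^-2], matching the LHS ✓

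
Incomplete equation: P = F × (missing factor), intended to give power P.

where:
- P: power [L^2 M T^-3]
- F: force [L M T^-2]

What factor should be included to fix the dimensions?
v (velocity), dimensions [L T^-1]

P has dimensions [L^2 M T^-3] and F has dimensions [L M T^-2].
The missing factor must have dimensions [L^2 M T^-3] / [L M T^-2] = [L T^-1], i.e. velocity (v).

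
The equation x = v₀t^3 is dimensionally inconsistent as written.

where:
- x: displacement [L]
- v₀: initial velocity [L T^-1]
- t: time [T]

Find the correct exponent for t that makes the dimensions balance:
The exponent of t should be 1: x = v₀t

The LHS x has dimensions [L]; t has dimensions [T].
As written, the RHS v₀t^3 (exponent 3 on t) has dimensions [L T^2], which does not match.
With exponent 1, the RHS v₀t has dimensions [L], matching the LHS.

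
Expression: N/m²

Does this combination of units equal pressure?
Yes

The expression N/m² has dimensions [L^-1 M T^-2], which is exactly pressure [L^-1 M T^-2].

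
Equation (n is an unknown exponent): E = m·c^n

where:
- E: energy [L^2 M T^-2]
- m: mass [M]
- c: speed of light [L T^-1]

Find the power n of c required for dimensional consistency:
n = 2

E has dimensions [L^2 M T^-2]; c has dimensions [L T^-1].
The rest of the RHS has dimensions [M], so c^n must supply [L^2 T^-2].
With n = 2: m·c^2 has dimensions [L^2 M T^-2], matching the LHS ✓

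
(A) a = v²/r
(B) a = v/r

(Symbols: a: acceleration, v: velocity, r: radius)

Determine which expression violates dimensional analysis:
(B)

(A) a = v²/r: LHS [L T^-2], RHS [L T^-2] ✓
(B) a = v/r: LHS [L T^-2], RHS [T^-1] ✗

Expression (B) a = v/r is dimensionally incorrect.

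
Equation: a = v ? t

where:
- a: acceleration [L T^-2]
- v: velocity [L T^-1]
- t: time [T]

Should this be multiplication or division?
division (÷): a = v ÷ t

a [L T^-2]; v [L T^-1]; t [T].
v × t → [L] ✗
v ÷ t → [L T^-2] ✓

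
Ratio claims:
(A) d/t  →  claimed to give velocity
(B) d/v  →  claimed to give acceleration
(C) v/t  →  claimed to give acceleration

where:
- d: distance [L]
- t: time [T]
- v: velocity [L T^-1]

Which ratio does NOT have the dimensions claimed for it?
(B) d/v does not give acceleration

(A) d/t: [L T^-1] = velocity [L T^-1] ✓
(B) d/v: [T] ≠ acceleration [L T^-2] ✗
(C) v/t: [L T^-2] = acceleration [L T^-2] ✓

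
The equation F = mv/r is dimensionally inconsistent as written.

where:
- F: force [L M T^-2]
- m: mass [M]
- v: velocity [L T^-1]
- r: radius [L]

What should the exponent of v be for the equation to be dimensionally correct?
The exponent of v should be 2: F = mv^2/r

The LHS F has dimensions [L M T^-2]; v has dimensions [L T^-1].
As written, the RHS mv/r (exponent 1 on v) has dimensions [M T^-1], which does not match.
With exponent 2, the RHS mv^2/r has dimensions [L M T^-2], matching the LHS.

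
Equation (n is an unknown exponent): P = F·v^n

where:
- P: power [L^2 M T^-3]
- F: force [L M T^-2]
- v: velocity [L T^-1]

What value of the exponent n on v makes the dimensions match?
n = 1

P has dimensions [L^2 M T^-3]; v has dimensions [L T^-1].
The rest of the RHS has dimensions [L M T^-2], so v^n must supply [L T^-1].
With n = 1: F·v^1 has dimensions [L^2 M T^-3], matching the LHS ✓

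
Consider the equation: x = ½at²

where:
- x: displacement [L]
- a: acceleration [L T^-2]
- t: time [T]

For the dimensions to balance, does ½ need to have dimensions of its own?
No

x has dimensions [L] and at² already has dimensions [L], so the equation balances without ½ contributing any dimensions. ½ is a pure (dimensionless) number; changing or removing it would not affect dimensional consistency.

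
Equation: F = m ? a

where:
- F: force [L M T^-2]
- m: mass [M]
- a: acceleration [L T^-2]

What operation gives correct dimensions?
multiplication (×): F = m × a

F [L M T^-2]; m [M]; a [L T^-2].
m × a → [L M T^-2] ✓
m ÷ a → [L^-1 M T^2] ✗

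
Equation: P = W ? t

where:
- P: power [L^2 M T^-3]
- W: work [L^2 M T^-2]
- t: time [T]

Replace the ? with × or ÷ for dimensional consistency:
division (÷): P = W ÷ t

P [L^2 M T^-3]; W [L^2 M T^-2]; t [T].
W × t → [L^2 M T^-1] ✗
W ÷ t → [L^2 M T^-3] ✓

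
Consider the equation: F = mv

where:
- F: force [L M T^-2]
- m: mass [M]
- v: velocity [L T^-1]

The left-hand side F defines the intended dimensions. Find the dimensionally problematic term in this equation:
The right-hand side term mv

F has dimensions [L M T^-2], but mv has dimensions [L M T^-1], so the term mv is dimensionally wrong for F.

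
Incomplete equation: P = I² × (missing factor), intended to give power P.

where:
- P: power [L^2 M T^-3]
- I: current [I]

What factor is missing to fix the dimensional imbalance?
R (resistance), dimensions [I^-2 L^2 M T^-3]

P has dimensions [L^2 M T^-3] and I² has dimensions [I^2].
The missing factor must have dimensions [L^2 M T^-3] / [I^2] = [I^-2 L^2 M T^-3], i.e. resistance (R).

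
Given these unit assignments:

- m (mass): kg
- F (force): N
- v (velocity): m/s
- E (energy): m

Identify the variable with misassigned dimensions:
E

The variable E (energy) should have units J, not m.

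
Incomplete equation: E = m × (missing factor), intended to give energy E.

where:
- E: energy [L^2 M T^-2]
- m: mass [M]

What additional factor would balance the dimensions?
v² (velocity squared), dimensions [L^2 T^-2]

E has dimensions [L^2 M T^-2] and m has dimensions [M].
The missing factor must have dimensions [L^2 M T^-2] / [M] = [L^2 T^-2], i.e. velocity squared (v²).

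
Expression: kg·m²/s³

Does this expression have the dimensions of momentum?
No

The expression kg·m²/s³ has dimensions [L^2 M T^-3], but momentum has dimensions [L M T^-1].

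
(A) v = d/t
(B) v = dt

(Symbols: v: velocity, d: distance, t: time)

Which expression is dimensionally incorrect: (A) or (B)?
(B)

(A) v = d/t: LHS [L T^-1], RHS [L T^-1] ✓
(B) v = dt: LHS [L T^-1], RHS [L T] ✗

Expression (B) v = dt is dimensionally incorrect.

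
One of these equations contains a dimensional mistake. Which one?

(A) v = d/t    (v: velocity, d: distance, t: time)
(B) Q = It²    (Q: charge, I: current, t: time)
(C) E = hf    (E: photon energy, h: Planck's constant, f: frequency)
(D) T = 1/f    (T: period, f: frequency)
(B) Q = It²

The equation (B) Q = It² is dimensionally incorrect.

LHS (Q): [I T]
RHS (It²): [I T^2] ✗

The dimensions do not match. The other three equations balance.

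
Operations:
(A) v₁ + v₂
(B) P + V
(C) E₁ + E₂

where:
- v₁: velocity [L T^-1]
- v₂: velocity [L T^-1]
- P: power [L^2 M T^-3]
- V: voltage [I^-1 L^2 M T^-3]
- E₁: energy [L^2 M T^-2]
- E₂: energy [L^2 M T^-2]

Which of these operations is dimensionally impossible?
(B) P + V

(A) v₁ + v₂: v₁ [L T^-1] and v₂ [L T^-1] — same dimensions ✓
(B) P + V: P [L^2 M T^-3] and V [I^-1 L^2 M T^-3] — different dimensions cannot be added/subtracted ✗
(C) E₁ + E₂: E₁ [L^2 M T^-2] and E₂ [L^2 M T^-2] — same dimensions ✓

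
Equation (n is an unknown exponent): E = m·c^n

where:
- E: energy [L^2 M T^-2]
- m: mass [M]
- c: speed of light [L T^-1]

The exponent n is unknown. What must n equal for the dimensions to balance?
n = 2

E has dimensions [L^2 M T^-2]; c has dimensions [L T^-1].
The rest of the RHS has dimensions [M], so c^n must supply [L^2 T^-2].
With n = 2: m·c^2 has dimensions [L^2 M T^-2], matching the LHS ✓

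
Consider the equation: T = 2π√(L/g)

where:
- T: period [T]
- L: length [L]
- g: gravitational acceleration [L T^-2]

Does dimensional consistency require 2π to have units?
No

T has dimensions [T] and √(L/g) already has dimensions [T], so the equation balances without 2π contributing any dimensions. 2π is a pure (dimensionless) number; changing or removing it would not affect dimensional consistency.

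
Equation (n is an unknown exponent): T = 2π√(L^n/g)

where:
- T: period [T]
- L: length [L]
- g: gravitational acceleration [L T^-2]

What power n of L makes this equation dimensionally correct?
n = 1

T has dimensions [T]; L has dimensions [L].
With n = 1: 2π√(L^1/g) has dimensions [T], matching the LHS ✓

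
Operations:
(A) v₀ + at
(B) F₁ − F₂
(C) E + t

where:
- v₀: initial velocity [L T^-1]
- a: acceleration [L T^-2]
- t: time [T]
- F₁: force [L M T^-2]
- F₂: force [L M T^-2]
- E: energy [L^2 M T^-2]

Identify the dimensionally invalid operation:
(C) E + t

(A) v₀ + at: v₀ [L T^-1] and at [L T^-1] — same dimensions ✓
(B) F₁ − F₂: F₁ [L M T^-2] and F₂ [L M T^-2] — same dimensions ✓
(C) E + t: E [L^2 M T^-2] and t [T] — different dimensions cannot be added/subtracted ✗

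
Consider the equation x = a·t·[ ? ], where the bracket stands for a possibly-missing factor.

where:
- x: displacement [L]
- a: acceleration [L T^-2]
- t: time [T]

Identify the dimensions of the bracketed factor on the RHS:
[T] — time (e.g. t)

x has dimensions [L]; a·t has dimensions [L T^-1].
The bracketed factor must supply [L] / [L T^-1] = [T].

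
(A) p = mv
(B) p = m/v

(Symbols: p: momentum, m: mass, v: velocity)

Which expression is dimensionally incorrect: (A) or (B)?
(B)

(A) p = mv: LHS [L M T^-1], RHS [L M T^-1] ✓
(B) p = m/v: LHS [L M T^-1], RHS [L^-1 M T] ✗

Expression (B) p = m/v is dimensionally incorrect.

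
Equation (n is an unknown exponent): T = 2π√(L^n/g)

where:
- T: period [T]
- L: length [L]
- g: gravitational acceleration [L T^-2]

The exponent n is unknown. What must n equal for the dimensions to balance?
n = 1

T has dimensions [T]; L has dimensions [L].
With n = 1: 2π√(L^1/g) has dimensions [T], matching the LHS ✓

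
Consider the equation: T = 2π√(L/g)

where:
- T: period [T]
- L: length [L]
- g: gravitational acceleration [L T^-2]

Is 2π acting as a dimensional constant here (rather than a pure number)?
No

T has dimensions [T] and √(L/g) already has dimensions [T], so the equation balances without 2π contributing any dimensions. 2π is a pure (dimensionless) number; changing or removing it would not affect dimensional consistency.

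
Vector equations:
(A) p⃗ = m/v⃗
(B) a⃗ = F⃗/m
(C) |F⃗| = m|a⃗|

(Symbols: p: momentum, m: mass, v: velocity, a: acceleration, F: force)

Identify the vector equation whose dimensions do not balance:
(A) p⃗ = m/v⃗

(A) p⃗ = m/v⃗: LHS [L M T^-1], RHS [L^-1 M T] ✗ — momentum is mass times velocity; should be mv⃗ (and division by a vector is undefined)
(B) a⃗ = F⃗/m: LHS [L T^-2], RHS [L T^-2] ✓ — force (vector) divided by mass (scalar)
(C) |F⃗| = m|a⃗|: LHS [L M T^-2], RHS [L M T^-2] ✓ — magnitudes of vectors are scalars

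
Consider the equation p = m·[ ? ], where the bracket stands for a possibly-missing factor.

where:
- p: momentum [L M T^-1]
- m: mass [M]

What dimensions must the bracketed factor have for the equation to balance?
[L T^-1] — velocity (e.g. v)

p has dimensions [L M T^-1]; m has dimensions [M].
The bracketed factor must supply [L M T^-1] / [M] = [L T^-1].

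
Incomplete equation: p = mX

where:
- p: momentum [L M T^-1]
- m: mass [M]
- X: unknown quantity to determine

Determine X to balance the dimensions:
X = v (velocity), dimensions [L T^-1]

p has dimensions [L M T^-1]; the rest of the RHS (m) has dimensions [M].
So X must have dimensions [L T^-1] — X = v (velocity).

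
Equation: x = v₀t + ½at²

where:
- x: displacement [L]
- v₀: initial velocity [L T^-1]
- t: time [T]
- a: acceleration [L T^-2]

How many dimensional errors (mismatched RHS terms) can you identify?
0

LHS x: [L]
- v₀t: [L] ✓
- ½at²: [L] ✓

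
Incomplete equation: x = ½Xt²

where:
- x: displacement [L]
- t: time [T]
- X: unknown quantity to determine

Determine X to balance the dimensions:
X = a (acceleration), dimensions [L T^-2]

x has dimensions [L]; the rest of the RHS (½ t²) has dimensions [T^2].
So X must have dimensions [L T^-2] — X = a (acceleration).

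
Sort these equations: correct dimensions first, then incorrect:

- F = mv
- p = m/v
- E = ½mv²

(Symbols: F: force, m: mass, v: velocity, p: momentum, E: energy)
Dimensionally correct: E = ½mv²
Dimensionally incorrect: F = mv, p = m/v
Ordered (correct first, then incorrect): E = ½mv², F = mv, p = m/v

- F = mv: LHS [L M T^-2], RHS [L M T^-1] → incorrect ✗
- p = m/v: LHS [L M T^-1], RHS [L^-1 M T] → incorrect ✗
- E = ½mv²: LHS [L^2 M T^-2], RHS [L^2 M T^-2] → correct ✓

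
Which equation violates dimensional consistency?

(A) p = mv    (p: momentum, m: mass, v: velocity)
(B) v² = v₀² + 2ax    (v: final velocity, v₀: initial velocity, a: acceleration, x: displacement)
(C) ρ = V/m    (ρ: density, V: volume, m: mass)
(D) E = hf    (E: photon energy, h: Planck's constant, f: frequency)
(C) ρ = V/m

The equation (C) ρ = V/m is dimensionally incorrect.

LHS (ρ): [L^-3 M]
RHS (V/m): [L^3 M^-1] ✗

The dimensions do not match. The other three equations balance.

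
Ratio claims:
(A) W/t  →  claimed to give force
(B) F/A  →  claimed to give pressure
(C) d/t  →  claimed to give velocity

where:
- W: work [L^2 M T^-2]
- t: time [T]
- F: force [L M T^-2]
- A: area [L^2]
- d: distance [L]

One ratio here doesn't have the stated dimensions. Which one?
(A) W/t does not give force

(A) W/t: [L^2 M T^-3] ≠ force [L M T^-2] ✗
(B) F/A: [L^-1 M T^-2] = pressure [L^-1 M T^-2] ✓
(C) d/t: [L T^-1] = velocity [L T^-1] ✓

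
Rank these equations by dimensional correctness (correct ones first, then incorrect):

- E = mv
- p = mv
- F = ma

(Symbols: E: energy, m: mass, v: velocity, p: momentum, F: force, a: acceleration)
Dimensionally correct: p = mv, F = ma
Dimensionally incorrect: E = mv
Ordered (correct first, then incorrect): p = mv, F = ma, E = mv

- E = mv: LHS [L^2 M T^-2], RHS [L M T^-1] → incorrect ✗
- p = mv: LHS [L M T^-1], RHS [L M T^-1] → correct ✓
- F = ma: LHS [L M T^-2], RHS [L M T^-2] → correct ✓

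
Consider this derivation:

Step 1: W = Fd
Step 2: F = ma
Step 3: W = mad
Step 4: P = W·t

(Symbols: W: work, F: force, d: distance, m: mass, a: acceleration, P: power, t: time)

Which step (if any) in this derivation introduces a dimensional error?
Step 4

Step 1: W = Fd → LHS [L^2 M T^-2], RHS [L^2 M T^-2] ✓
Step 2: F = ma → LHS [L M T^-2], RHS [L M T^-2] ✓
Step 3: W = mad → LHS [L^2 M T^-2], RHS [L^2 M T^-2] ✓
Step 4: P = W·t → LHS [L^2 M T^-3], RHS [L^2 M T^-1] ✗

The first dimensional inconsistency appears in step 4: P = W·t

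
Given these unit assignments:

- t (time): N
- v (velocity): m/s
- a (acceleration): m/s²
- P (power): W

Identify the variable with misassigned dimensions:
t

The variable t (time) should have units s, not N.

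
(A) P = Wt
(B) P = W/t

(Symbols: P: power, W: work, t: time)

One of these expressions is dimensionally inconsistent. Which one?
(A)

(A) P = Wt: LHS [L^2 M T^-3], RHS [L^2 M T^-1] ✗
(B) P = W/t: LHS [L^2 M T^-3], RHS [L^2 M T^-3] ✓

Expression (A) P = Wt is dimensionally incorrect.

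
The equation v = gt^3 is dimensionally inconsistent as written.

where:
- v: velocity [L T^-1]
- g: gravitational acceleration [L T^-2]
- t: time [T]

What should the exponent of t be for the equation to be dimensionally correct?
The exponent of t should be 1: v = gt

The LHS v has dimensions [L T^-1]; t has dimensions [T].
As written, the RHS gt^3 (exponent 3 on t) has dimensions [L T], which does not match.
With exponent 1, the RHS gt has dimensions [L T^-1], matching the LHS.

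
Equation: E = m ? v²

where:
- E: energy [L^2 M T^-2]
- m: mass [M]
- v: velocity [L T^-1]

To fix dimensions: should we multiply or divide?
multiplication (×): E = m × v²

E [L^2 M T^-2]; m [M]; v² [L^2 T^-2].
m × v² → [L^2 M T^-2] ✓
m ÷ v² → [L^-2 M T^2] ✗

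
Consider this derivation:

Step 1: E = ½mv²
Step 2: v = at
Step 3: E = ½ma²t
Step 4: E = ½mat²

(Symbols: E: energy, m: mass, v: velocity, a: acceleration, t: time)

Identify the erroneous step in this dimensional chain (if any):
Step 3

Step 1: E = ½mv² → LHS [L^2 M T^-2], RHS [L^2 M T^-2] ✓
Step 2: v = at → LHS [L T^-1], RHS [L T^-1] ✓
Step 3: E = ½ma²t → LHS [L^2 M T^-2], RHS [L^2 M T^-3] ✗

The first dimensional inconsistency appears in step 3: E = ½ma²t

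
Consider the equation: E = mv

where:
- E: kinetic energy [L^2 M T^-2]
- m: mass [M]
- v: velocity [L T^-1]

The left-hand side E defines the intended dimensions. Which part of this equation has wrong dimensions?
The right-hand side term mv

E has dimensions [L^2 M T^-2], but mv has dimensions [L M T^-1], so the term mv is dimensionally wrong for E.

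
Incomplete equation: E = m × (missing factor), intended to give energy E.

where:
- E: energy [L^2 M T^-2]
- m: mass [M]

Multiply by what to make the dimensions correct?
v² (velocity squared), dimensions [L^2 T^-2]

E has dimensions [L^2 M T^-2] and m has dimensions [M].
The missing factor must have dimensions [L^2 M T^-2] / [M] = [L^2 T^-2], i.e. velocity squared (v²).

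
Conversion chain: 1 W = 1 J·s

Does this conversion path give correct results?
The chain is incorrect (it contains an error).

Incorrect: Watt is J/s, not J·s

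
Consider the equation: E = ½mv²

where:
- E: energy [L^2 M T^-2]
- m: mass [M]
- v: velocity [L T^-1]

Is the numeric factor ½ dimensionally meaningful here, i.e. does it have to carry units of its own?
No

E has dimensions [L^2 M T^-2] and mv² already has dimensions [L^2 M T^-2], so the equation balances without ½ contributing any dimensions. ½ is a pure (dimensionless) number; changing or removing it would not affect dimensional consistency.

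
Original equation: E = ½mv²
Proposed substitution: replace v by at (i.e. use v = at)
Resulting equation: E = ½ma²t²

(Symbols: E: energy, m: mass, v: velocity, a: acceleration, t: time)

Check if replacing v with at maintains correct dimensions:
Yes

[v] = [L T^-1] and [at] = [L T^-1]. These match, so the substitution replaces a quantity by one of the same dimensions and the result E = ½ma²t² has LHS [L^2 M T^-2] vs RHS [L^2 M T^-2] — still consistent.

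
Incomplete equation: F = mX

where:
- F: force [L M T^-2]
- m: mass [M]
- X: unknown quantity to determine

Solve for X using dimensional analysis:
X = a (acceleration), dimensions [L T^-2]

F has dimensions [L M T^-2]; the rest of the RHS (m) has dimensions [M].
So X must have dimensions [L T^-2] — X = a (acceleration).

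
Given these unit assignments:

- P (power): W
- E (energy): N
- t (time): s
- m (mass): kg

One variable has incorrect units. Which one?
E

The variable E (energy) should have units J, not N.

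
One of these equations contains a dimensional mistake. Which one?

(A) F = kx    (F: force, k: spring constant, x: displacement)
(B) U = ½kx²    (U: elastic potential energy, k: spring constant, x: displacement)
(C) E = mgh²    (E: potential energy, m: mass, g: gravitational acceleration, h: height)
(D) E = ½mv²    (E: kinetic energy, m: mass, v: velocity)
(C) E = mgh²

The equation (C) E = mgh² is dimensionally incorrect.

LHS (E): [L^2 M T^-2]
RHS (mgh²): [L^3 M T^-2] ✗

The dimensions do not match. The other three equations balance.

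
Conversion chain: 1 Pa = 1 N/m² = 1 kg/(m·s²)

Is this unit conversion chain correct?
The chain is correct (no errors).

Correct: Pascal is Newton per square meter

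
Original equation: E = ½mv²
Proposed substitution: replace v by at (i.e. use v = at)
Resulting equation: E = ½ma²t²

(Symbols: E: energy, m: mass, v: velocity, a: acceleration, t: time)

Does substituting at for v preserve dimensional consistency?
Yes

[v] = [L T^-1] and [at] = [L T^-1]. These match, so the substitution replaces a quantity by one of the same dimensions and the result E = ½ma²t² has LHS [L^2 M T^-2] vs RHS [L^2 M T^-2] — still consistent.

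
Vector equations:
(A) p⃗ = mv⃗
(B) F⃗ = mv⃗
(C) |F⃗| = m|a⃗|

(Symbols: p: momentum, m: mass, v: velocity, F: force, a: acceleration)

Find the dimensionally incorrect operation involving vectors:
(B) F⃗ = mv⃗

(A) p⃗ = mv⃗: LHS [L M T^-1], RHS [L M T^-1] ✓ — mass (scalar) times velocity (vector)
(B) F⃗ = mv⃗: LHS [L M T^-2], RHS [L M T^-1] ✗ — mass times velocity is momentum, not force; should be ma⃗
(C) |F⃗| = m|a⃗|: LHS [L M T^-2], RHS [L M T^-2] ✓ — magnitudes of vectors are scalars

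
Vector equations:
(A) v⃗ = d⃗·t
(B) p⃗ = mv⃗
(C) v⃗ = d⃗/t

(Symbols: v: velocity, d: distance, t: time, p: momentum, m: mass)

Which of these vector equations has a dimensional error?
(A) v⃗ = d⃗·t

(A) v⃗ = d⃗·t: LHS [L T^-1], RHS [L T] ✗ — velocity is displacement per time; should be d⃗/t
(B) p⃗ = mv⃗: LHS [L M T^-1], RHS [L M T^-1] ✓ — mass (scalar) times velocity (vector)
(C) v⃗ = d⃗/t: LHS [L T^-1], RHS [L T^-1] ✓ — displacement (vector) divided by time (scalar)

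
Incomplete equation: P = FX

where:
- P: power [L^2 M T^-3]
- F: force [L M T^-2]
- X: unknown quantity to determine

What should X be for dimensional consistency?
X = v (velocity), dimensions [L T^-1]

P has dimensions [L^2 M T^-3]; the rest of the RHS (F) has dimensions [L M T^-2].
So X must have dimensions [L T^-1] — X = v (velocity).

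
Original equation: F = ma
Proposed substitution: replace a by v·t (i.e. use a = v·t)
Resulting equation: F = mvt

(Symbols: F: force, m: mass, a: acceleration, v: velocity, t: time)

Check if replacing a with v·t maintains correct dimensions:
No

[a] = [L T^-2] and [v·t] = [L]. These differ, so the substitution replaces a quantity by one of different dimensions and the result F = mvt has LHS [L M T^-2] vs RHS [L M] — inconsistent.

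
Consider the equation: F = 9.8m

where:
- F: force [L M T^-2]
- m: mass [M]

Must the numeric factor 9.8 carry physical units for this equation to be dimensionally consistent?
Yes

F has dimensions [L M T^-2], while m alone has dimensions [M]. For the equation to balance, the factor 9.8 must carry dimensions [L T^-2] — it is a dimensional constant (a numerical value of a physical quantity with its units suppressed), not a pure number.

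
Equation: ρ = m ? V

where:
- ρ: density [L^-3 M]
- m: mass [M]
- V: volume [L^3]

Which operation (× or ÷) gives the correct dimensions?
division (÷): ρ = m ÷ V

ρ [L^-3 M]; m [M]; V [L^3].
m × V → [L^3 M] ✗
m ÷ V → [L^-3 M] ✓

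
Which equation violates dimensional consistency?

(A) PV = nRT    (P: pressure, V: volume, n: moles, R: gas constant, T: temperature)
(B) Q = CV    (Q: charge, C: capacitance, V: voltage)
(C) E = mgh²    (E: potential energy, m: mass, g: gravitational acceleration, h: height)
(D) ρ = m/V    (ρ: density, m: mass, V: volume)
(C) E = mgh²

The equation (C) E = mgh² is dimensionally incorrect.

LHS (E): [L^2 M T^-2]
RHS (mgh²): [L^3 M T^-2] ✗

The dimensions do not match. The other three equations balance.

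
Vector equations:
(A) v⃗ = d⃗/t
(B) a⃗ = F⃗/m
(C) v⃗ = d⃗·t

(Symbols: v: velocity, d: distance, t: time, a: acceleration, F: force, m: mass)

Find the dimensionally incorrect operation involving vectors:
(C) v⃗ = d⃗·t

(A) v⃗ = d⃗/t: LHS [L T^-1], RHS [L T^-1] ✓ — displacement (vector) divided by time (scalar)
(B) a⃗ = F⃗/m: LHS [L T^-2], RHS [L T^-2] ✓ — force (vector) divided by mass (scalar)
(C) v⃗ = d⃗·t: LHS [L T^-1], RHS [L T] ✗ — velocity is displacement per time; should be d⃗/t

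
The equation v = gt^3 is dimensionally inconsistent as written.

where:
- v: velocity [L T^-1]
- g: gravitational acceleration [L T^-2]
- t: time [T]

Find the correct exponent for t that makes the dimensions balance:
The exponent of t should be 1: v = gt

The LHS v has dimensions [L T^-1]; t has dimensions [T].
As written, the RHS gt^3 (exponent 3 on t) has dimensions [L T], which does not match.
With exponent 1, the RHS gt has dimensions [L T^-1], matching the LHS.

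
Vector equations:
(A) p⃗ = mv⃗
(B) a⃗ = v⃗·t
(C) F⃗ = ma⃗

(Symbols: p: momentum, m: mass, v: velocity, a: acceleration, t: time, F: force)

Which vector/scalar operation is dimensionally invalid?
(B) a⃗ = v⃗·t

(A) p⃗ = mv⃗: LHS [L M T^-1], RHS [L M T^-1] ✓ — mass (scalar) times velocity (vector)
(B) a⃗ = v⃗·t: LHS [L T^-2], RHS [L] ✗ — acceleration is velocity per time; should be v⃗/t
(C) F⃗ = ma⃗: LHS [L M T^-2], RHS [L M T^-2] ✓ — Force and acceleration are vectors, mass is a scalar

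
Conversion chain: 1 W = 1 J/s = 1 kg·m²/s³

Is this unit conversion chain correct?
The chain is correct (no errors).

Correct: Watt is Joule per second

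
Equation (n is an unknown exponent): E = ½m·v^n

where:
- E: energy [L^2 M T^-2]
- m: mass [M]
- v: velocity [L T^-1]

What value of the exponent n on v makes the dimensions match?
n = 2

E has dimensions [L^2 M T^-2]; v has dimensions [L T^-1].
The rest of the RHS has dimensions [M], so v^n must supply [L^2 T^-2].
With n = 2: ½m·v^2 has dimensions [L^2 M T^-2], matching the LHS ✓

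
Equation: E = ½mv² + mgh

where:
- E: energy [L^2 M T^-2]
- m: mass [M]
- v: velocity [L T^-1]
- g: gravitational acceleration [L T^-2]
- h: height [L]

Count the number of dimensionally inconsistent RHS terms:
0

LHS E: [L^2 M T^-2]
- ½mv²: [L^2 M T^-2] ✓
- mgh: [L^2 M T^-2] ✓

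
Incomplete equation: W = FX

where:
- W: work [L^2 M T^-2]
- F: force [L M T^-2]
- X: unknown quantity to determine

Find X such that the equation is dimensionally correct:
X = d (distance), dimensions [L]

W has dimensions [L^2 M T^-2]; the rest of the RHS (F) has dimensions [L M T^-2].
So X must have dimensions [L] — X = d (distance).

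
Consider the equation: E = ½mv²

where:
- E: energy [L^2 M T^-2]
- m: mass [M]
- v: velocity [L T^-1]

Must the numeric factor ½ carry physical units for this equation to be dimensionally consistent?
No

E has dimensions [L^2 M T^-2] and mv² already has dimensions [L^2 M T^-2], so the equation balances without ½ contributing any dimensions. ½ is a pure (dimensionless) number; changing or removing it would not affect dimensional consistency.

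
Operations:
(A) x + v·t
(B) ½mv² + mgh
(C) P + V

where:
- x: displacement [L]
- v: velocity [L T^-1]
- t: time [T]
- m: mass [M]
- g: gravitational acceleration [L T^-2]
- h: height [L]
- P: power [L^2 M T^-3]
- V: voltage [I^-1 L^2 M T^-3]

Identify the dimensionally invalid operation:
(C) P + V

(A) x + v·t: x [L] and v·t [L] — same dimensions ✓
(B) ½mv² + mgh: ½mv² [L^2 M T^-2] and mgh [L^2 M T^-2] — same dimensions ✓
(C) P + V: P [L^2 M T^-3] and V [I^-1 L^2 M T^-3] — different dimensions cannot be added/subtracted ✗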